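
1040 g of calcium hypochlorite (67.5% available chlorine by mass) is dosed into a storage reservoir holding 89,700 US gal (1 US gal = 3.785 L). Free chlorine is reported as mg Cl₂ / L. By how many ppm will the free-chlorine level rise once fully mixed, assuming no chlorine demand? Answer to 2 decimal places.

2.07 ppm

Volume: 89,700 US gal × 3.785 L/gal = 339,514 L.
Available chlorine delivered: 1040 g × 0.675 = 702 g as Cl₂.
Concentration rise: 702 g / 339,514 L = 2.068 mg/L = 2.07 ppm.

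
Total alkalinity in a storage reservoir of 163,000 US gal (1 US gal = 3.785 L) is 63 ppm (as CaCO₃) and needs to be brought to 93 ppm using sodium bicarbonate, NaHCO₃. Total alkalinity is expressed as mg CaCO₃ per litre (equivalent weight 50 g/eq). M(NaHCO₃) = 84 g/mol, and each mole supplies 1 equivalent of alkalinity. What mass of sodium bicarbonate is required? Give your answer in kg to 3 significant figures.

Volume: 163,000 US gal × 3.785 L/gal = 616,955 L.
Alkalinity to add: (93 − 63) = 30 mg/L as CaCO₃ × 616,955 L = 18,510 g as CaCO₃.
Equivalents: 18,510 g ÷ 50 g/eq = 370.2 eq.
NaHCO₃ supplies 1 eq per mole → 370.2 mol.
Mass: 370.2 mol × 84 g/mol = 31,090 g.

31.1 kg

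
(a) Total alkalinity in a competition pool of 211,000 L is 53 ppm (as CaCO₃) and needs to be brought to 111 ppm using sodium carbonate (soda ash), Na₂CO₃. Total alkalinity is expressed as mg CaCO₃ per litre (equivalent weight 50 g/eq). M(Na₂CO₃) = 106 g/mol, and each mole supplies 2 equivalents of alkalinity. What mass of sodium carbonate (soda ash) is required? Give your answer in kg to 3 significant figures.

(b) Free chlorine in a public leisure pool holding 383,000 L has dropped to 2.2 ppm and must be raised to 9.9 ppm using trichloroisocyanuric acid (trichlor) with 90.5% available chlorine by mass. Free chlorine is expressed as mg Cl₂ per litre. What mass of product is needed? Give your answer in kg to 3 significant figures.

(a) 13.0 kg; (b) 3.26 kg

(a) Alkalinity to add: (111 − 53) = 58 mg/L as CaCO₃ × 211,000 L = 12,240 g as CaCO₃.
(a) Equivalents: 12,240 g ÷ 50 g/eq = 244.8 eq.
(a) Each mole of Na₂CO₃ supplies 2 eq, so 244.8 / 2 = 122.4 mol.
(a) Mass: 122.4 mol × 106 g/mol = 12,970 g.

(b) Chlorine deficit: 9.9 − 2.2 = 7.7 ppm = 7.7 mg/L as Cl₂.
(b) Cl₂ equivalent needed: 7.7 mg/L × 383,000 L = 2,949,000 mg = 2949 g.
(b) Product at 90.5% available chlorine: 2949 / 0.905 = 3259 g.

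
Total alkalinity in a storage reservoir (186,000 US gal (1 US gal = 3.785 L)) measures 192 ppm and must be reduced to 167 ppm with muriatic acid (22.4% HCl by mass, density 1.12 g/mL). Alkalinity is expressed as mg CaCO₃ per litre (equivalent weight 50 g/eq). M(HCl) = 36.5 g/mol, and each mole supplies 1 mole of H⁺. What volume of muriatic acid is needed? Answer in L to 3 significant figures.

51.2 L

Volume: 186,000 US gal × 3.785 L/gal = 704,010 L.
Alkalinity to neutralize: (192 − 167) = 25 mg/L as CaCO₃ × 704,010 L = 17,600 g as CaCO₃.
Equivalents of H⁺ required: 17,600 ÷ 50 g/eq = 352 eq = 352 mol HCl.
Mass of HCl: 352 × 36.5 = 12,850 g.
Mass of 22.4% solution: 12,850 / 0.224 = 57,360 g.
Volume: 57,360 g ÷ 1.12 g/mL = 51,210 mL.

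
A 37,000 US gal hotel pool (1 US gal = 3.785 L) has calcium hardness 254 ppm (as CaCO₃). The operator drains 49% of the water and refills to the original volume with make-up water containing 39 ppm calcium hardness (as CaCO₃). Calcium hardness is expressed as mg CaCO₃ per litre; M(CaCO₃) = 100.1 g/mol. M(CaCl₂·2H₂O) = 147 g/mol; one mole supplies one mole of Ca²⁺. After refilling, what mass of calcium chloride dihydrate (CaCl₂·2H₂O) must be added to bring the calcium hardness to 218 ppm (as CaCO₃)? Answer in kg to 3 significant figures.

Volume: 37,000 US gal × 3.785 L/gal = 140,045 L.
After draining 49% and refilling: 254 × 0.51 + 39 × 0.49 = 148.65 ppm.
Deficit to target: 218 − 148.65 = 69.35 mg/L.
As CaCO₃: 69.35 mg/L × 140,045 L = 9712 g; ÷ 100.1 = 97.02 mol Ca²⁺.
Mass: 97.02 × 147 = 14,260 g.

14.3 kg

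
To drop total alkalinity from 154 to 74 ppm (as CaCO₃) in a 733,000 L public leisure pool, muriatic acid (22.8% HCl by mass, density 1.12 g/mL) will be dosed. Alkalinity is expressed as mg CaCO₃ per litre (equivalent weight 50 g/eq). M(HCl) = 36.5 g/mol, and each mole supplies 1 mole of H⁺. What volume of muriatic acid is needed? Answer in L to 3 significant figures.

168 L

Alkalinity to neutralize: (154 − 74) = 80 mg/L as CaCO₃ × 733,000 L = 58,640 g as CaCO₃.
Equivalents of H⁺ required: 58,640 ÷ 50 g/eq = 1173 eq = 1173 mol HCl.
Mass of HCl: 1173 × 36.5 = 42,810 g.
Mass of 22.8% solution: 42,810 / 0.228 = 187,800 g.
Volume: 187,800 g ÷ 1.12 g/mL = 167,600 mL.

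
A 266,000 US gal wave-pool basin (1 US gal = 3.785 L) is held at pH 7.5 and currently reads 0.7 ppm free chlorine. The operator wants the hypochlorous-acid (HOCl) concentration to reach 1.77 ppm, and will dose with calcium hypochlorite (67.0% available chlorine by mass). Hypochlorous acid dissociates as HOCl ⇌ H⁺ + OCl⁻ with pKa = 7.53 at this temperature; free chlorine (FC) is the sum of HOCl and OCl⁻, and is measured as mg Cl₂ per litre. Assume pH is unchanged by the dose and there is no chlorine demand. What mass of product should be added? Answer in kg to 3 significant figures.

Volume: 266,000 US gal × 3.785 L/gal = 1,006,810 L.
[OCl⁻]/[HOCl] = 10^(pH − pKa) = 10^(7.5 − 7.53) = 0.9333; fraction as HOCl = 1/(1 + 0.9333) = 0.5173.
Free chlorine required for 1.77 ppm HOCl: 1.77 / 0.5173 = 3.422 ppm.
FC to add: 3.422 − 0.7 = 2.722 mg/L as Cl₂.
Cl₂ equivalent: 2.722 mg/L × 1,006,810 L = 2740 g.
Product at 67.0% available Cl: 2740 / 0.67 = 4090 g.

4.09 kg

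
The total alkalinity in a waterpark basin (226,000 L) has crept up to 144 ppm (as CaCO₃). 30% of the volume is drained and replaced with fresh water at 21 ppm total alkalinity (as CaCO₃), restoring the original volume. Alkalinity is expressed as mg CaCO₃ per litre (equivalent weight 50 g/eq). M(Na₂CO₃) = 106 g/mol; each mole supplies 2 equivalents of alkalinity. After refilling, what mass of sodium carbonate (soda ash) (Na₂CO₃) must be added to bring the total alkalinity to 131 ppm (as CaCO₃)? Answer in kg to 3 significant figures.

5.73 kg

After draining 30% and refilling: 144 × 0.70 + 21 × 0.30 = 107.1 ppm.
Deficit to target: 131 − 107.1 = 23.9 mg/L.
As CaCO₃: 23.9 mg/L × 226,000 L = 5401 g; ÷ 50 g/eq ÷ 2 = 54.01 mol Na₂CO₃.
Mass: 54.01 × 106 = 5725 g.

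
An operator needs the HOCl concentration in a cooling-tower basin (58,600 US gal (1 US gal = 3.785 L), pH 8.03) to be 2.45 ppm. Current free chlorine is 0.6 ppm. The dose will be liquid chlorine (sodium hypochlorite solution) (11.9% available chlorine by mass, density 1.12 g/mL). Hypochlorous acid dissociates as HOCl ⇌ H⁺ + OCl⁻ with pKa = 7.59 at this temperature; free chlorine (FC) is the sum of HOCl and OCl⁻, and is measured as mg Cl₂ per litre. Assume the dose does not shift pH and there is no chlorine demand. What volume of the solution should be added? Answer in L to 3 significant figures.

14.3 L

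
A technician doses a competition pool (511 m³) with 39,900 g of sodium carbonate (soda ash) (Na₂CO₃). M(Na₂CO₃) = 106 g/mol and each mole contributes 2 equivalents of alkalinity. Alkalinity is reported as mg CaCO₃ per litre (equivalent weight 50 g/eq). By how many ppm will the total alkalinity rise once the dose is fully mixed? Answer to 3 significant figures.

73.7 ppm

Volume: 511 m³ = 511,000 L.
Moles of Na₂CO₃: 39,900 g ÷ 106 g/mol = 376.4 mol → 752.8 eq of alkalinity.
As CaCO₃: 752.8 eq × 50 g/eq = 37,640 g.
Rise: 37,640 g / 511,000 L × 1000 = 73.66 mg/L.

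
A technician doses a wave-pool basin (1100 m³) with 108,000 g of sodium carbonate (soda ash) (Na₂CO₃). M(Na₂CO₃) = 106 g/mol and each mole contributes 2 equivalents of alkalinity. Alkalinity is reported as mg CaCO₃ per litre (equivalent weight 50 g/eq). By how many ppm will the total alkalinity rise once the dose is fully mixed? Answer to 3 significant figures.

Volume: 1100 m³ = 1,100,000 L.
Moles of Na₂CO₃: 108,000 g ÷ 106 g/mol = 1019 mol → 2038 eq of alkalinity.
As CaCO₃: 2038 eq × 50 g/eq = 101,900 g.
Rise: 101,900 g / 1,100,000 L × 1000 = 92.62 mg/L.

92.6 ppm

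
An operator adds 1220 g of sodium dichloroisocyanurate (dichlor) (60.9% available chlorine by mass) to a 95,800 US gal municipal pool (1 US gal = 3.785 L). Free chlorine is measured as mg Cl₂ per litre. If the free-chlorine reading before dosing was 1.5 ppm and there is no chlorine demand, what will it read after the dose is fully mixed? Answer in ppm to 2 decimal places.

3.55 ppm

Volume: 95,800 US gal × 3.785 L/gal = 362,603 L.
Available chlorine delivered: 1220 g × 0.609 = 743 g as Cl₂.
Concentration rise: 743 g / 362,603 L = 2.049 mg/L = 2.05 ppm.
Final FC: 1.5 + 2.05 = 3.55 ppm.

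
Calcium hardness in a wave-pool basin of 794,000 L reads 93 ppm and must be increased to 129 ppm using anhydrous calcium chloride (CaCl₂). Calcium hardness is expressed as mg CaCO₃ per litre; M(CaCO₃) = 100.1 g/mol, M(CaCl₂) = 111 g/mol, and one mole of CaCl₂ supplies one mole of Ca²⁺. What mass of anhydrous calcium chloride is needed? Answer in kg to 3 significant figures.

31.7 kg

Hardness to add: (129 − 93) = 36 mg/L as CaCO₃ × 794,000 L = 28,580 g as CaCO₃.
Moles of Ca²⁺ (1 mol Ca²⁺ ≡ 1 mol CaCO₃): 28,580 / 100.1 g/mol = 285.6 mol.
Mass of CaCl₂: 285.6 × 111 = 31,700 g.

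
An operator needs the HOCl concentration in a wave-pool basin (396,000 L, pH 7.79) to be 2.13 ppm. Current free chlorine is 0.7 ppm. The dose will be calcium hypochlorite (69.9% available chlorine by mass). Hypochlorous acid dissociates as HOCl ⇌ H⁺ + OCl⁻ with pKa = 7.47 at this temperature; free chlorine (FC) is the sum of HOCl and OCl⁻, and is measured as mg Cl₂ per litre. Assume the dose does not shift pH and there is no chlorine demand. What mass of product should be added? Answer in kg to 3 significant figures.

3.33 kg

[OCl⁻]/[HOCl] = 10^(pH − pKa) = 10^(7.79 − 7.47) = 2.089; fraction as HOCl = 1/(1 + 2.089) = 0.3237.
Free chlorine required for 2.13 ppm HOCl: 2.13 / 0.3237 = 6.58 ppm.
FC to add: 6.58 − 0.7 = 5.88 mg/L as Cl₂.
Cl₂ equivalent: 5.88 mg/L × 396,000 L = 2329 g.
Product at 69.9% available Cl: 2329 / 0.699 = 3331 g.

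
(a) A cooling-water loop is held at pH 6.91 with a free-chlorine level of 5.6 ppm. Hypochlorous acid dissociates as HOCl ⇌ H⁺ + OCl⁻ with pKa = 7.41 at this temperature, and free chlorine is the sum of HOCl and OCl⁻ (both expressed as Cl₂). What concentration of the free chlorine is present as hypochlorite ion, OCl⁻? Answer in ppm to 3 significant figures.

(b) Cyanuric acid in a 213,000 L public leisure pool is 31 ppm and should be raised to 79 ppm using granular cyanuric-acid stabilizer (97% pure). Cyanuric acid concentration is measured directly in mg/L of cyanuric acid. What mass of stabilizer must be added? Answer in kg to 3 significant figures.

(a) 1.35 ppm; (b) 10.5 kg

(a) [OCl⁻]/[HOCl] = 10^(pH − pKa) = 10^(6.91 − 7.41) = 10^-0.50 = 0.3162.
(a) Fraction as HOCl = 1 / (1 + 0.3162) = 0.7597.
(a) OCl⁻ = (1 − 0.7597) × 5.6 ppm = 1.345 ppm.

(b) CYA to add: (79 − 31) = 48 mg/L × 213,000 L = 10,220 g cyanuric acid.
(b) At 97% purity: 10,220 / 0.97 = 10,540 g product.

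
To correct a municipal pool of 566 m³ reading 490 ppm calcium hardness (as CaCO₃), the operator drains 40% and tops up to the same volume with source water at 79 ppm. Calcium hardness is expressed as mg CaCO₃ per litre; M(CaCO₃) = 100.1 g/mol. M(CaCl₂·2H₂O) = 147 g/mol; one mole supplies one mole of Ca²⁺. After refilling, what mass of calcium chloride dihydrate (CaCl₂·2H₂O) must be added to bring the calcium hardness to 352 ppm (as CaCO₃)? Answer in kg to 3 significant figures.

Volume: 566 m³ = 566,000 L.
After draining 40% and refilling: 490 × 0.60 + 79 × 0.40 = 325.6 ppm.
Deficit to target: 352 − 325.6 = 26.4 mg/L.
As CaCO₃: 26.4 mg/L × 566,000 L = 14,940 g; ÷ 100.1 = 149.3 mol Ca²⁺.
Mass: 149.3 × 147 = 21,940 g.

21.9 kg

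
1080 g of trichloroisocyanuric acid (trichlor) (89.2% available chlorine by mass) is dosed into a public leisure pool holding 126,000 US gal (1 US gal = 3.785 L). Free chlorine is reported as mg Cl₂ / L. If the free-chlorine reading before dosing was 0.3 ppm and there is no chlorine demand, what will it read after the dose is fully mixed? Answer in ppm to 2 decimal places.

2.32 ppm

Volume: 126,000 US gal × 3.785 L/gal = 476,910 L.
Available chlorine delivered: 1080 g × 0.892 = 963.4 g as Cl₂.
Concentration rise: 963.4 g / 476,910 L = 2.02 mg/L = 2.02 ppm.
Final FC: 0.3 + 2.02 = 2.32 ppm.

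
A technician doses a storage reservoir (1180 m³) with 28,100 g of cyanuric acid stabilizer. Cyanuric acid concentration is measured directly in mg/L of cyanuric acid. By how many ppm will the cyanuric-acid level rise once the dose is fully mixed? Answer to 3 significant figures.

Volume: 1180 m³ = 1,180,000 L.
Rise: 28,100 g / 1,180,000 L × 1000 = 23.81 mg/L.

23.8 ppm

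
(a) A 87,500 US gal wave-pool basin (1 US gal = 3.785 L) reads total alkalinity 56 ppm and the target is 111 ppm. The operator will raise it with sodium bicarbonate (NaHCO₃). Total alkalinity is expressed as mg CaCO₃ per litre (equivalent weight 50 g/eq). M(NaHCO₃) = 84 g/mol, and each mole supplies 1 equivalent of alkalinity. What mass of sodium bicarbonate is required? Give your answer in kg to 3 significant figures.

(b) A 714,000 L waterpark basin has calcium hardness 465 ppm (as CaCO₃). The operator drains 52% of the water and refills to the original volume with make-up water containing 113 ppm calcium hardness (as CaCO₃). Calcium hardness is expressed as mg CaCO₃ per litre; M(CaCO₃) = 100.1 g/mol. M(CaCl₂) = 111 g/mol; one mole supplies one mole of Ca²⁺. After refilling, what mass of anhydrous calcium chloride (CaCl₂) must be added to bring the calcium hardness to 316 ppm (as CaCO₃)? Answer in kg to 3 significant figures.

(a) 30.6 kg; (b) 27.0 kg

(a) Volume: 87,500 US gal × 3.785 L/gal = 331,188 L.
(a) Alkalinity to add: (111 − 56) = 55 mg/L as CaCO₃ × 331,188 L = 18,220 g as CaCO₃.
(a) Equivalents: 18,220 g ÷ 50 g/eq = 364.3 eq.
(a) NaHCO₃ supplies 1 eq per mole → 364.3 mol.
(a) Mass: 364.3 mol × 84 g/mol = 30,600 g.

(b) After draining 52% and refilling: 465 × 0.48 + 113 × 0.52 = 281.96 ppm.
(b) Deficit to target: 316 − 281.96 = 34.04 mg/L.
(b) As CaCO₃: 34.04 mg/L × 714,000 L = 24,300 g; ÷ 100.1 = 242.8 mol Ca²⁺.
(b) Mass: 242.8 × 111 = 26,950 g.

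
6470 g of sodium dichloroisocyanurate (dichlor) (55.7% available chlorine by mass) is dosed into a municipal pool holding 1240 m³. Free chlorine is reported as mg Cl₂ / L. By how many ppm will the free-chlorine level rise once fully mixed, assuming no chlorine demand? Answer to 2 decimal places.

2.91 ppm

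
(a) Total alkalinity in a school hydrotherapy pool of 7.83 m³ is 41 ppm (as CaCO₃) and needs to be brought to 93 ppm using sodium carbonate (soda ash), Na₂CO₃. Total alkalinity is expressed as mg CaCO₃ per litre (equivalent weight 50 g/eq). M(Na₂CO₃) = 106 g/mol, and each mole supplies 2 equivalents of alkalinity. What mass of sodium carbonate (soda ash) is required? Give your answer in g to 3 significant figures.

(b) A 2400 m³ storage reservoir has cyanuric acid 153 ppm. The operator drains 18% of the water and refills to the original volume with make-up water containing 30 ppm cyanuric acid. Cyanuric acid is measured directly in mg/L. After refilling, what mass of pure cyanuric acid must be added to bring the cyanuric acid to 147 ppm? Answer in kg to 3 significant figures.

(a) 432 g; (b) 38.7 kg

(a) Volume: 7.83 m³ = 7,830 L.
(a) Alkalinity to add: (93 − 41) = 52 mg/L as CaCO₃ × 7,830 L = 407.2 g as CaCO₃.
(a) Equivalents: 407.2 g ÷ 50 g/eq = 8.143 eq.
(a) Each mole of Na₂CO₃ supplies 2 eq, so 8.143 / 2 = 4.072 mol.
(a) Mass: 4.072 mol × 106 g/mol = 431.6 g.

(b) Volume: 2400 m³ = 2,400,000 L.
(b) After draining 18% and refilling: 153 × 0.82 + 30 × 0.18 = 130.86 ppm.
(b) Deficit to target: 147 − 130.86 = 16.14 mg/L.
(b) Mass: 16.14 mg/L × 2,400,000 L = 38,740 g cyanuric acid.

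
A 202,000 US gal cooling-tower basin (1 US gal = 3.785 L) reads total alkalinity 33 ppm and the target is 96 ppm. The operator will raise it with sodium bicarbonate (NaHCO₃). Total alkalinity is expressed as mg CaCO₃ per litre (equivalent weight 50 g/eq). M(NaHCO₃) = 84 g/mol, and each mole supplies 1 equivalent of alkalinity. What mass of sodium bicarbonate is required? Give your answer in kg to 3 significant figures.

80.9 kg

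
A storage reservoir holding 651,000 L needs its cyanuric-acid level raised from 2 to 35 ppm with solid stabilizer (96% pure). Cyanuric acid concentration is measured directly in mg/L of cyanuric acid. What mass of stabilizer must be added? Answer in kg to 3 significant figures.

CYA to add: (35 − 2) = 33 mg/L × 651,000 L = 21,480 g cyanuric acid.
At 96% purity: 21,480 / 0.96 = 22,380 g product.

22.4 kg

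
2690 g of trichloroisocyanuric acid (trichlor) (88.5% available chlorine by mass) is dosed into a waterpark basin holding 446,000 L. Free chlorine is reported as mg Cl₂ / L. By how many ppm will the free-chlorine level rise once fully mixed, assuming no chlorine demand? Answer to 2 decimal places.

5.34 ppm

Available chlorine delivered: 2690 g × 0.885 = 2381 g as Cl₂.
Concentration rise: 2381 g / 446,000 L = 5.338 mg/L = 5.34 ppm.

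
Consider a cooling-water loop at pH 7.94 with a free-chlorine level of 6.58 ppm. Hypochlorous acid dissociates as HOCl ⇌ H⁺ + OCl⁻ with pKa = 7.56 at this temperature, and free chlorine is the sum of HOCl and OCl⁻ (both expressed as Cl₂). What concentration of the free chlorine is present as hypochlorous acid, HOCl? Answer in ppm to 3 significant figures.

1.94 ppm

[OCl⁻]/[HOCl] = 10^(pH − pKa) = 10^(7.94 − 7.56) = 10^0.38 = 2.399.
Fraction as HOCl = 1 / (1 + 2.399) = 0.2942.
HOCl = 0.2942 × 6.58 ppm = 1.936 ppm.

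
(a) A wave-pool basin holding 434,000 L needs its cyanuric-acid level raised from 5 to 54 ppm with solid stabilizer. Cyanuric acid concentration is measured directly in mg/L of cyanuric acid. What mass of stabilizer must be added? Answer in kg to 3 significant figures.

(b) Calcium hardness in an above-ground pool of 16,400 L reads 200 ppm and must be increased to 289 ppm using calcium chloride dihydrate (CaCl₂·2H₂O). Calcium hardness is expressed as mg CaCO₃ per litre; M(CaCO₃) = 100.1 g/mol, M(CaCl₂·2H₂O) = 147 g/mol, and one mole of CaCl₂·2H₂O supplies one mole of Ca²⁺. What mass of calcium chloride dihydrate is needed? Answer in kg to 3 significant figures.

(a) CYA to add: (54 − 5) = 49 mg/L × 434,000 L = 21,270 g cyanuric acid.

(b) Hardness to add: (289 − 200) = 89 mg/L as CaCO₃ × 16,400 L = 1460 g as CaCO₃.
(b) Moles of Ca²⁺ (1 mol Ca²⁺ ≡ 1 mol CaCO₃): 1460 / 100.1 g/mol = 14.58 mol.
(b) Mass of CaCl₂·2H₂O: 14.58 × 147 = 2143 g.

(a) 21.3 kg; (b) 2.14 kg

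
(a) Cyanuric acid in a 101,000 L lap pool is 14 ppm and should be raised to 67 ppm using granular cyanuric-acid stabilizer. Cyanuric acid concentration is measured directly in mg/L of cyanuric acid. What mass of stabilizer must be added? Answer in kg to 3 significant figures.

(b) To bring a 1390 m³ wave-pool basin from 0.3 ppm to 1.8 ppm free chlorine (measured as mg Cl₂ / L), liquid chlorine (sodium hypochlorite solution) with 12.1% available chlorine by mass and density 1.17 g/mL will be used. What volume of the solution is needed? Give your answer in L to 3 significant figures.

(a) CYA to add: (67 − 14) = 53 mg/L × 101,000 L = 5353 g cyanuric acid.

(b) Volume: 1390 m³ = 1,390,000 L.
(b) Chlorine deficit: 1.8 − 0.3 = 1.5 ppm = 1.5 mg/L as Cl₂.
(b) Cl₂ equivalent needed: 1.5 mg/L × 1,390,000 L = 2,085,000 mg = 2085 g.
(b) Product at 12.1% available chlorine: 2085 / 0.121 = 17,230 g.
(b) Volume at density 1.17 g/mL: 17,230 g ÷ 1.17 g/mL = 14,730 mL.

(a) 5.35 kg; (b) 14.7 L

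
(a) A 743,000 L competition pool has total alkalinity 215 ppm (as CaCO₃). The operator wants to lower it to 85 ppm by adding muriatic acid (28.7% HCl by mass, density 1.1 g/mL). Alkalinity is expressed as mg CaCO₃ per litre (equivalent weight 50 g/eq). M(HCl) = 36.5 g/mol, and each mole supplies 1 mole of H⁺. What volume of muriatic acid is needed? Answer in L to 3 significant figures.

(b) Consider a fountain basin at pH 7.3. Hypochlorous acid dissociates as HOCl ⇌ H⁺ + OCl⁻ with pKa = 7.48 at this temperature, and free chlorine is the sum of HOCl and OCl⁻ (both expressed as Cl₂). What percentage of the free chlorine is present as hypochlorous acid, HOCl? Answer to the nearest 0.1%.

(a) 223 L; (b) 60.2%

(a) Alkalinity to neutralize: (215 − 85) = 130 mg/L as CaCO₃ × 743,000 L = 96,590 g as CaCO₃.
(a) Equivalents of H⁺ required: 96,590 ÷ 50 g/eq = 1932 eq = 1932 mol HCl.
(a) Mass of HCl: 1932 × 36.5 = 70,510 g.
(a) Mass of 28.7% solution: 70,510 / 0.287 = 245,700 g.
(a) Volume: 245,700 g ÷ 1.1 g/mL = 223,300 mL.

(b) [OCl⁻]/[HOCl] = 10^(pH − pKa) = 10^(7.3 − 7.48) = 10^-0.18 = 0.6607.
(b) Fraction as HOCl = 1 / (1 + 0.6607) = 0.6022.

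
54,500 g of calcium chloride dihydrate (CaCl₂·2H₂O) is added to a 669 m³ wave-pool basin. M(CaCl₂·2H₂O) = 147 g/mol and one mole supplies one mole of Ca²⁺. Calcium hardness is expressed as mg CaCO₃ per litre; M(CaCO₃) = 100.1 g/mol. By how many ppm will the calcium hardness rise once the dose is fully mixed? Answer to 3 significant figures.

Volume: 669 m³ = 669,000 L.
Moles of Ca²⁺: 54,500 g ÷ 147 g/mol = 370.7 mol.
As CaCO₃: 370.7 mol × 100.1 g/mol = 37,110 g.
Rise: 37,110 g / 669,000 L × 1000 = 55.47 mg/L.

55.5 ppm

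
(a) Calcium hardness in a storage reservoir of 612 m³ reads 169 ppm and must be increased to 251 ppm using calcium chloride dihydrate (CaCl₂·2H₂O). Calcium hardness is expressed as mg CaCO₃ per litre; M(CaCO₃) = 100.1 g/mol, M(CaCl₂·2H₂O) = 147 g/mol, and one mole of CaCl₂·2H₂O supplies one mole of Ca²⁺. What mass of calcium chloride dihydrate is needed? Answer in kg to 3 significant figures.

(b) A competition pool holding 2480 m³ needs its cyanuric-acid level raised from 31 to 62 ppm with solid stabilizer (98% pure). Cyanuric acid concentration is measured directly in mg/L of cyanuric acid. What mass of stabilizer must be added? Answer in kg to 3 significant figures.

(a) Volume: 612 m³ = 612,000 L.
(a) Hardness to add: (251 − 169) = 82 mg/L as CaCO₃ × 612,000 L = 50,180 g as CaCO₃.
(a) Moles of Ca²⁺ (1 mol Ca²⁺ ≡ 1 mol CaCO₃): 50,180 / 100.1 g/mol = 501.3 mol.
(a) Mass of CaCl₂·2H₂O: 501.3 × 147 = 73,700 g.

(b) Volume: 2480 m³ = 2,480,000 L.
(b) CYA to add: (62 − 31) = 31 mg/L × 2,480,000 L = 76,880 g cyanuric acid.
(b) At 98% purity: 76,880 / 0.98 = 78,450 g product.

(a) 73.7 kg; (b) 78.4 kg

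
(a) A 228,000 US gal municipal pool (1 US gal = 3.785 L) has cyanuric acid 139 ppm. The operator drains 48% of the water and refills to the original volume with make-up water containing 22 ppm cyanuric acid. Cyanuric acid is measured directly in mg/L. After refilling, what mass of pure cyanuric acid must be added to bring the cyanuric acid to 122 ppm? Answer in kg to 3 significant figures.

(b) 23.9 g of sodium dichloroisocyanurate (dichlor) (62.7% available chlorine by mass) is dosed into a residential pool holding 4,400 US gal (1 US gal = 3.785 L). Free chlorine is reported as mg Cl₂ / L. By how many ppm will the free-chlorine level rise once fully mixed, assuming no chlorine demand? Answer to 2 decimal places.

(a) Volume: 228,000 US gal × 3.785 L/gal = 862,980 L.
(a) After draining 48% and refilling: 139 × 0.52 + 22 × 0.48 = 82.84 ppm.
(a) Deficit to target: 122 − 82.84 = 39.16 mg/L.
(a) Mass: 39.16 mg/L × 862,980 L = 33,790 g cyanuric acid.

(b) Volume: 4,400 US gal × 3.785 L/gal = 16,654 L.
(b) Available chlorine delivered: 23.9 g × 0.627 = 14.99 g as Cl₂.
(b) Concentration rise: 14.99 g / 16,654 L = 0.8998 mg/L = 0.90 ppm.

(a) 33.8 kg; (b) 0.90 ppm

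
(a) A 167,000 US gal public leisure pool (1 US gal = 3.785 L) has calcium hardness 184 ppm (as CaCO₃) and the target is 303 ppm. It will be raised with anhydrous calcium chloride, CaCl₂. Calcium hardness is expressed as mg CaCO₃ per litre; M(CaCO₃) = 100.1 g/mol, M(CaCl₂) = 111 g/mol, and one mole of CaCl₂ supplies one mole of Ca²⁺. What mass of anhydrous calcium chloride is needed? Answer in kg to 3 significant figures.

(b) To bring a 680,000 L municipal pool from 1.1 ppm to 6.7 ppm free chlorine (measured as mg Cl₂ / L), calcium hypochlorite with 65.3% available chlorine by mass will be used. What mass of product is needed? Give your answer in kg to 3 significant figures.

(a) 83.4 kg; (b) 5.83 kg

(a) Volume: 167,000 US gal × 3.785 L/gal = 632,095 L.
(a) Hardness to add: (303 − 184) = 119 mg/L as CaCO₃ × 632,095 L = 75,220 g as CaCO₃.
(a) Moles of Ca²⁺ (1 mol Ca²⁺ ≡ 1 mol CaCO₃): 75,220 / 100.1 g/mol = 751.4 mol.
(a) Mass of CaCl₂: 751.4 × 111 = 83,410 g.

(b) Chlorine deficit: 6.7 − 1.1 = 5.6 ppm = 5.6 mg/L as Cl₂.
(b) Cl₂ equivalent needed: 5.6 mg/L × 680,000 L = 3,808,000 mg = 3808 g.
(b) Product at 65.3% available chlorine: 3808 / 0.653 = 5832 g.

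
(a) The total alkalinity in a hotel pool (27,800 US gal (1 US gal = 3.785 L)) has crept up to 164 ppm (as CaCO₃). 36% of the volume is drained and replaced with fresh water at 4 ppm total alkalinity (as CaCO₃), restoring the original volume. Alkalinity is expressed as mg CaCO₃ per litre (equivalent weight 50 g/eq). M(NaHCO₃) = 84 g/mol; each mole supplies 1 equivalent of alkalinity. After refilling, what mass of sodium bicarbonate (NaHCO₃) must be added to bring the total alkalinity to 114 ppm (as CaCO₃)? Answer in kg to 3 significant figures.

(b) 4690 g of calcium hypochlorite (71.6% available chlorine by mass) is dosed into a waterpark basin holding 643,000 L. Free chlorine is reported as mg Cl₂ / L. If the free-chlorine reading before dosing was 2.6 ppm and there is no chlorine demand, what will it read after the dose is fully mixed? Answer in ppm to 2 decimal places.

(a) 1.34 kg; (b) 7.82 ppm

(a) Volume: 27,800 US gal × 3.785 L/gal = 105,223 L.
(a) After draining 36% and refilling: 164 × 0.64 + 4 × 0.36 = 106.4 ppm.
(a) Deficit to target: 114 − 106.4 = 7.6 mg/L.
(a) As CaCO₃: 7.6 mg/L × 105,223 L = 799.7 g; ÷ 50 g/eq ÷ 1 = 15.99 mol NaHCO₃.
(a) Mass: 15.99 × 84 = 1343 g.

(b) Available chlorine delivered: 4690 g × 0.716 = 3358 g as Cl₂.
(b) Concentration rise: 3358 g / 643,000 L = 5.222 mg/L = 5.22 ppm.
(b) Final FC: 2.6 + 5.22 = 7.82 ppm.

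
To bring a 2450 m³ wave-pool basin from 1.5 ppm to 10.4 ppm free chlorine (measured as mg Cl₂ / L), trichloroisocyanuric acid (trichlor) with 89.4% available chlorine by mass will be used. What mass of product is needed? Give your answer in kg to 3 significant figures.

24.4 kg

Volume: 2450 m³ = 2,450,000 L.
Chlorine deficit: 10.4 − 1.5 = 8.9 ppm = 8.9 mg/L as Cl₂.
Cl₂ equivalent needed: 8.9 mg/L × 2,450,000 L = 21,800,000 mg = 21,800 g.
Product at 89.4% available chlorine: 21,800 / 0.894 = 24,390 g.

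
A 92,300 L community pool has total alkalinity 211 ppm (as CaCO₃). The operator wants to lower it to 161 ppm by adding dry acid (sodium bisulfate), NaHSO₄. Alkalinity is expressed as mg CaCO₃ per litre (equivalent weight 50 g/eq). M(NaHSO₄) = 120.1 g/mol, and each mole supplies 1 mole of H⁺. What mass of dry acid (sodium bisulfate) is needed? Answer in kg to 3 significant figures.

11.1 kg

Alkalinity to neutralize: (211 − 161) = 50 mg/L as CaCO₃ × 92,300 L = 4615 g as CaCO₃.
Equivalents of H⁺ required: 4615 ÷ 50 g/eq = 92.3 eq = 92.3 mol NaHSO₄.
Mass of NaHSO₄: 92.3 × 120.1 = 11,090 g.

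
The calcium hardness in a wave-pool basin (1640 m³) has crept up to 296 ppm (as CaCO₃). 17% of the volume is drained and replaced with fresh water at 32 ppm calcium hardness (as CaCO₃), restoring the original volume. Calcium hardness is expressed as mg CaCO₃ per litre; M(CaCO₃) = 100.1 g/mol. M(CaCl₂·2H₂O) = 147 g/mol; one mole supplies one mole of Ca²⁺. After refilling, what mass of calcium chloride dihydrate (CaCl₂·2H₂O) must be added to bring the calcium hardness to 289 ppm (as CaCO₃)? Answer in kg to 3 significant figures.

91.2 kg

Volume: 1640 m³ = 1,640,000 L.
After draining 17% and refilling: 296 × 0.83 + 32 × 0.17 = 251.12 ppm.
Deficit to target: 289 − 251.12 = 37.88 mg/L.
As CaCO₃: 37.88 mg/L × 1,640,000 L = 62,120 g; ÷ 100.1 = 620.6 mol Ca²⁺.
Mass: 620.6 × 147 = 91,230 g.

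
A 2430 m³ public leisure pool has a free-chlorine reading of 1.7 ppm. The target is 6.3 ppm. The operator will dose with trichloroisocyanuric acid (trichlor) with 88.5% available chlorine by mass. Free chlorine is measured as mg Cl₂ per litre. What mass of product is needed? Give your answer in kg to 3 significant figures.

Volume: 2430 m³ = 2,430,000 L.
Chlorine deficit: 6.3 − 1.7 = 4.6 ppm = 4.6 mg/L as Cl₂.
Cl₂ equivalent needed: 4.6 mg/L × 2,430,000 L = 11,180,000 mg = 11,180 g.
Product at 88.5% available chlorine: 11,180 / 0.885 = 12,630 g.

12.6 kg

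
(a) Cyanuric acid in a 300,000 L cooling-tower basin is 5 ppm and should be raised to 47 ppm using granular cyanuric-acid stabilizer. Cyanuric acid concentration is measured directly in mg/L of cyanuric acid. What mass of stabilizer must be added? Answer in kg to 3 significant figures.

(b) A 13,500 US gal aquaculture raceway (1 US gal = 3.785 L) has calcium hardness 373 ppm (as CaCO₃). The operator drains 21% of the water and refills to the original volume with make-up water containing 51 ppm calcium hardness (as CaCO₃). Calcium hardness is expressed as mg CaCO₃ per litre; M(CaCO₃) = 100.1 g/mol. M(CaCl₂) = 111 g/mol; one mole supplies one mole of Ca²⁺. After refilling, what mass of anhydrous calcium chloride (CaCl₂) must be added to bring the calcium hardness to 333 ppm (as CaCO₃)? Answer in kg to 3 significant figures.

(a) CYA to add: (47 − 5) = 42 mg/L × 300,000 L = 12,600 g cyanuric acid.

(b) Volume: 13,500 US gal × 3.785 L/gal = 51,098 L.
(b) After draining 21% and refilling: 373 × 0.79 + 51 × 0.21 = 305.38 ppm.
(b) Deficit to target: 333 − 305.38 = 27.62 mg/L.
(b) As CaCO₃: 27.62 mg/L × 51,098 L = 1411 g; ÷ 100.1 = 14.1 mol Ca²⁺.
(b) Mass: 14.1 × 111 = 1565 g.

(a) 12.6 kg; (b) 1.56 kg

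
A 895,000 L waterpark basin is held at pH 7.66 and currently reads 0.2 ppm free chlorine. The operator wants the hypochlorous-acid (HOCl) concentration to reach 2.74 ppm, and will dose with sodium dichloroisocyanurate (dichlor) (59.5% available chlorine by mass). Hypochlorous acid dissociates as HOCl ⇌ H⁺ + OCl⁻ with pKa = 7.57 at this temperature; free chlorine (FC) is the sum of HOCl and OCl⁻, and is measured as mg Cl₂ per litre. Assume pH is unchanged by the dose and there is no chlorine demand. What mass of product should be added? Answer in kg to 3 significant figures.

[OCl⁻]/[HOCl] = 10^(pH − pKa) = 10^(7.66 − 7.57) = 1.23; fraction as HOCl = 1/(1 + 1.23) = 0.4484.
Free chlorine required for 2.74 ppm HOCl: 2.74 / 0.4484 = 6.111 ppm.
FC to add: 6.111 − 0.2 = 5.911 mg/L as Cl₂.
Cl₂ equivalent: 5.911 mg/L × 895,000 L = 5290 g.
Product at 59.5% available Cl: 5290 / 0.595 = 8891 g.

8.89 kg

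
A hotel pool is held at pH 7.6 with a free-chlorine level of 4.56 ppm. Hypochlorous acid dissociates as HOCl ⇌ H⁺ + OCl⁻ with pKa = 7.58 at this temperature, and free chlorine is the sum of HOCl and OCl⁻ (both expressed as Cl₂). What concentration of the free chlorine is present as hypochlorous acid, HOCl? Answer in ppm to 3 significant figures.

2.23 ppm

[OCl⁻]/[HOCl] = 10^(pH − pKa) = 10^(7.6 − 7.58) = 10^0.02 = 1.047.
Fraction as HOCl = 1 / (1 + 1.047) = 0.4885.
HOCl = 0.4885 × 4.56 ppm = 2.228 ppm.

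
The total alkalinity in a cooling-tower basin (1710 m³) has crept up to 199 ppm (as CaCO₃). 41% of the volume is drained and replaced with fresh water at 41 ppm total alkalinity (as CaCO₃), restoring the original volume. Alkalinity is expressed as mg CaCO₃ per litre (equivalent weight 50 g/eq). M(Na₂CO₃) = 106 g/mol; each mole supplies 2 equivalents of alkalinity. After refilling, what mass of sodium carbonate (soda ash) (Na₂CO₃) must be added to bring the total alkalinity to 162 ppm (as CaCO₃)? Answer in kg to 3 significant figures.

Volume: 1710 m³ = 1,710,000 L.
After draining 41% and refilling: 199 × 0.59 + 41 × 0.41 = 134.22 ppm.
Deficit to target: 162 − 134.22 = 27.78 mg/L.
As CaCO₃: 27.78 mg/L × 1,710,000 L = 47,500 g; ÷ 50 g/eq ÷ 2 = 475 mol Na₂CO₃.
Mass: 475 × 106 = 50,350 g.

50.4 kg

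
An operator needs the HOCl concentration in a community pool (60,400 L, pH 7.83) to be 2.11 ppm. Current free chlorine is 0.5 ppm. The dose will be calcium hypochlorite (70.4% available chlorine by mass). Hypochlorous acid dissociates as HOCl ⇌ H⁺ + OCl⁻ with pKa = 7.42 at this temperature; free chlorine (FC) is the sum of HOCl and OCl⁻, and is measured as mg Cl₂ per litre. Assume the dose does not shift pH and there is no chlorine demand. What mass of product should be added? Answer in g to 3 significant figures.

[OCl⁻]/[HOCl] = 10^(pH − pKa) = 10^(7.83 − 7.42) = 2.57; fraction as HOCl = 1/(1 + 2.57) = 0.2801.
Free chlorine required for 2.11 ppm HOCl: 2.11 / 0.2801 = 7.534 ppm.
FC to add: 7.534 − 0.5 = 7.034 mg/L as Cl₂.
Cl₂ equivalent: 7.034 mg/L × 60,400 L = 424.8 g.
Product at 70.4% available Cl: 424.8 / 0.704 = 603.4 g.

603 g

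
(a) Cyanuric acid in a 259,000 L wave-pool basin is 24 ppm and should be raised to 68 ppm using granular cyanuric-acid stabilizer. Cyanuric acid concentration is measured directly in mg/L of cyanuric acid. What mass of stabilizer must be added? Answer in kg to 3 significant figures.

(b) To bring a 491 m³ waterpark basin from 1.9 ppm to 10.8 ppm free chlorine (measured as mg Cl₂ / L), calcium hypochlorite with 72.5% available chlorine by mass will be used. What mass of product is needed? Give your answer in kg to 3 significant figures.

(a) 11.4 kg; (b) 6.03 kg

(a) CYA to add: (68 − 24) = 44 mg/L × 259,000 L = 11,400 g cyanuric acid.

(b) Volume: 491 m³ = 491,000 L.
(b) Chlorine deficit: 10.8 − 1.9 = 8.9 ppm = 8.9 mg/L as Cl₂.
(b) Cl₂ equivalent needed: 8.9 mg/L × 491,000 L = 4,370,000 mg = 4370 g.
(b) Product at 72.5% available chlorine: 4370 / 0.725 = 6027 g.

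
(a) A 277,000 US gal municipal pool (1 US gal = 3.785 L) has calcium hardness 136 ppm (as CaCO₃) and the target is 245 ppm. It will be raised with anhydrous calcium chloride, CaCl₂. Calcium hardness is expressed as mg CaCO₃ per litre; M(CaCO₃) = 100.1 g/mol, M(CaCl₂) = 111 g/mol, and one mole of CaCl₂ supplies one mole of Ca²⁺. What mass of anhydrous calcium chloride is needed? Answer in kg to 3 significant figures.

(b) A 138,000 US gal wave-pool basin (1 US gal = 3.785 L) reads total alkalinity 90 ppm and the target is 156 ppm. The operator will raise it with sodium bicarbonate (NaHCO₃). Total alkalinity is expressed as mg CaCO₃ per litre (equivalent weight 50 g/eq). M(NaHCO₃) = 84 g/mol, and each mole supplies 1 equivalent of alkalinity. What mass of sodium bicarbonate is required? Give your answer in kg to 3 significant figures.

(a) 127 kg; (b) 57.9 kg

(a) Volume: 277,000 US gal × 3.785 L/gal = 1,048,445 L.
(a) Hardness to add: (245 − 136) = 109 mg/L as CaCO₃ × 1,048,445 L = 114,300 g as CaCO₃.
(a) Moles of Ca²⁺ (1 mol Ca²⁺ ≡ 1 mol CaCO₃): 114,300 / 100.1 g/mol = 1142 mol.
(a) Mass of CaCl₂: 1142 × 111 = 126,700 g.

(b) Volume: 138,000 US gal × 3.785 L/gal = 522,330 L.
(b) Alkalinity to add: (156 − 90) = 66 mg/L as CaCO₃ × 522,330 L = 34,470 g as CaCO₃.
(b) Equivalents: 34,470 g ÷ 50 g/eq = 689.5 eq.
(b) NaHCO₃ supplies 1 eq per mole → 689.5 mol.
(b) Mass: 689.5 mol × 84 g/mol = 57,920 g.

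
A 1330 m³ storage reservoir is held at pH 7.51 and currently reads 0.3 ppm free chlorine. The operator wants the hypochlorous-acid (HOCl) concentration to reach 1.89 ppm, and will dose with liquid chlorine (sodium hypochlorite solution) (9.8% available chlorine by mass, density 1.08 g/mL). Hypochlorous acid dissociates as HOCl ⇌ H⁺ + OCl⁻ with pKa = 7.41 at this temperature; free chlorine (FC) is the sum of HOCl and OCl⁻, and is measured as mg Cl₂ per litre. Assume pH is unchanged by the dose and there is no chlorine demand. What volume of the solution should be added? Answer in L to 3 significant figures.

49.9 L

Volume: 1330 m³ = 1,330,000 L.
[OCl⁻]/[HOCl] = 10^(pH − pKa) = 10^(7.51 − 7.41) = 1.259; fraction as HOCl = 1/(1 + 1.259) = 0.4427.
Free chlorine required for 1.89 ppm HOCl: 1.89 / 0.4427 = 4.269 ppm.
FC to add: 4.269 − 0.3 = 3.969 mg/L as Cl₂.
Cl₂ equivalent: 3.969 mg/L × 1,330,000 L = 5279 g.
Product at 9.8% available Cl: 5279 / 0.098 = 53,870 g.
Volume: 53,870 g ÷ 1.08 g/mL = 49,880 mL.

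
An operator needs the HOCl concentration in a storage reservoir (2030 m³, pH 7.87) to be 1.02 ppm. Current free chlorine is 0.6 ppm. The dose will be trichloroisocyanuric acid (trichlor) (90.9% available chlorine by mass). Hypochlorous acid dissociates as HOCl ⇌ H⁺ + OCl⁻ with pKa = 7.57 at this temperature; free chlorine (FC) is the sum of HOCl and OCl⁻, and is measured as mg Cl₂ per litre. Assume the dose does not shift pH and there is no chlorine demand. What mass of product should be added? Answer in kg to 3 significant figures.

Volume: 2030 m³ = 2,030,000 L.
[OCl⁻]/[HOCl] = 10^(pH − pKa) = 10^(7.87 − 7.57) = 1.995; fraction as HOCl = 1/(1 + 1.995) = 0.3339.
Free chlorine required for 1.02 ppm HOCl: 1.02 / 0.3339 = 3.055 ppm.
FC to add: 3.055 − 0.6 = 2.455 mg/L as Cl₂.
Cl₂ equivalent: 2.455 mg/L × 2,030,000 L = 4984 g.
Product at 90.9% available Cl: 4984 / 0.909 = 5483 g.

5.48 kg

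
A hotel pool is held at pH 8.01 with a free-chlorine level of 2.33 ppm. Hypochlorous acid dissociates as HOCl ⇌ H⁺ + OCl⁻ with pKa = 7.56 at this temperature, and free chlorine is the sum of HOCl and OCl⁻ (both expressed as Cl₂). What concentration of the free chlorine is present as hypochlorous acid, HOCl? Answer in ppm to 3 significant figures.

[OCl⁻]/[HOCl] = 10^(pH − pKa) = 10^(8.01 − 7.56) = 10^0.45 = 2.818.
Fraction as HOCl = 1 / (1 + 2.818) = 0.2619.
HOCl = 0.2619 × 2.33 ppm = 0.6102 ppm.

0.610 ppm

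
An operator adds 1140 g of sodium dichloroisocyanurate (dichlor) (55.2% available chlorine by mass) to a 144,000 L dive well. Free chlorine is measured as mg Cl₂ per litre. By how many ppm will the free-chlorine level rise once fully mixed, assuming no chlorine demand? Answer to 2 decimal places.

4.37 ppm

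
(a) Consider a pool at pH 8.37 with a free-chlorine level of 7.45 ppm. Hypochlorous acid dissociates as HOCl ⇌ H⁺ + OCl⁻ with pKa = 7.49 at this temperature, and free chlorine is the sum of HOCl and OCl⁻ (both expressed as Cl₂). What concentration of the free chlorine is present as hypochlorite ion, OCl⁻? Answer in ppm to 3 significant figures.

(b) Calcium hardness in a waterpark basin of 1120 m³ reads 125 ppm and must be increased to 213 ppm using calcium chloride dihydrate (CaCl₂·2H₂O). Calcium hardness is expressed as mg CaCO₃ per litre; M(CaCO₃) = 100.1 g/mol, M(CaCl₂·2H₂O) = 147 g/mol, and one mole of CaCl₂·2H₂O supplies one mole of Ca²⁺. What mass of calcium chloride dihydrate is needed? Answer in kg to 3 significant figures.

(a) 6.58 ppm; (b) 145 kg

(a) [OCl⁻]/[HOCl] = 10^(pH − pKa) = 10^(8.37 − 7.49) = 10^0.88 = 7.586.
(a) Fraction as HOCl = 1 / (1 + 7.586) = 0.1165.
(a) OCl⁻ = (1 − 0.1165) × 7.45 ppm = 6.582 ppm.

(b) Volume: 1120 m³ = 1,120,000 L.
(b) Hardness to add: (213 − 125) = 88 mg/L as CaCO₃ × 1,120,000 L = 98,560 g as CaCO₃.
(b) Moles of Ca²⁺ (1 mol Ca²⁺ ≡ 1 mol CaCO₃): 98,560 / 100.1 g/mol = 984.6 mol.
(b) Mass of CaCl₂·2H₂O: 984.6 × 147 = 144,700 g.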